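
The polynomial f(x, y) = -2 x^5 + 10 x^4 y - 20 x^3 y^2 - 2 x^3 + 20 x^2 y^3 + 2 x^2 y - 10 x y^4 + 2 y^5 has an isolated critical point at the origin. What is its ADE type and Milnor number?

The Hessian of f at 0 has rank 0. Corank 2; j^3 = -2*x^2*(x - y) has shape L^2 M (L != M), so D-series; mu = 6 gives D_6.

Type D6, Milnor number mu = 6.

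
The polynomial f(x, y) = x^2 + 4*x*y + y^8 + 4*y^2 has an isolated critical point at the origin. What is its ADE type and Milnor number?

Type A_{7}, Milnor number mu = 7.

The Hessian of f at 0 has rank 1. Corank 1: A-series; mu = 7 gives A_7.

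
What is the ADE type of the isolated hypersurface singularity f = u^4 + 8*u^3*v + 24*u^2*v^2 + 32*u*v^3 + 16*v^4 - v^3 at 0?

E_6

The Hessian of f at 0 has rank 0. Corank 2; j^3 = -v^3 is a perfect cube, so E-series; the 4-jet and mu = 6 give E_6.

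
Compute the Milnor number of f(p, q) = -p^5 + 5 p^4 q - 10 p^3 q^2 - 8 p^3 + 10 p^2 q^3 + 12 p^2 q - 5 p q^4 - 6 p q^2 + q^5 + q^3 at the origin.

The Hessian of f at 0 has rank 0. Corank 2; j^3 = -(2*p - q)^3 is a perfect cube, so E-series; the 5-jet and mu = 8 give E_8.

8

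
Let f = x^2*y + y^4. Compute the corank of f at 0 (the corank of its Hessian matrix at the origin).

2

The Hessian at 0 is [[0, 0], [0, 0]] of rank 0; hence corank 2.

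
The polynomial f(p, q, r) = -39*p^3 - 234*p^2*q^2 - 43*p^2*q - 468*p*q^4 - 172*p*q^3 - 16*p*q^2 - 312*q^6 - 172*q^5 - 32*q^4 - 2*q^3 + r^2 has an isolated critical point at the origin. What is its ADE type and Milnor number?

The Hessian of f at 0 is [[0, 0, 0], [0, 0, 0], [0, 0, 2]] with rank 1, so corank 2. A Groebner basis of the Jacobian ideal J(f) in C{p,q,r} is {q^3, p^2 - 2*q^2/23, p*q + 7*q^2/23, r}; counting standard monomials gives mu = 4. Corank 2; j^3 = -(3*p + q)*(13*p^2 + 10*p*q + 2*q^2) splits into three distinct lines over C (the quadratic factor has nonzero discriminant), so D_4.

Type D4, Milnor number mu = 4.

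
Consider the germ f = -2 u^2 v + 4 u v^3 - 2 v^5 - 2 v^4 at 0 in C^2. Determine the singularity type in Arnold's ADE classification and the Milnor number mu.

Type D5, Milnor number mu = 5.

The Hessian of f at 0 is [[0, 0], [0, 0]] with rank 0, so corank 2. A Groebner basis of the Jacobian ideal J(f) in C{u,v} is {u*v^2, -u*v + v^3, u^2 + 4*u*v}; counting standard monomials gives mu = 5. Corank 2; j^3 = -2*u^2*v has shape L^2 M (L != M), so D-series; mu = 5 gives D_5.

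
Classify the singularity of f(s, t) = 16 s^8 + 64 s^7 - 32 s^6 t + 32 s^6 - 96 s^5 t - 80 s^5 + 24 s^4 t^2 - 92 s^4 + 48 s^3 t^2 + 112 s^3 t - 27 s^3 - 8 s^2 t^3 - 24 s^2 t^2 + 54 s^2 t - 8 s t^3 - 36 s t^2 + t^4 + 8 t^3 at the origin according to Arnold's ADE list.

E_{6}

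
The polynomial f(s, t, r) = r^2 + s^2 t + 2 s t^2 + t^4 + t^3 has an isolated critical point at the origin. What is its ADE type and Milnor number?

The Hessian of f at 0 is [[0, 0, 0], [0, 0, 0], [0, 0, 2]] with rank 1, so corank 2. A Groebner basis of the Jacobian ideal J(f) in C{s,t,r} is {s^3 - s^2/4 + t^2/4, s^2/4 + t^3 - t^2/4, s*t + t^2, r}; counting standard monomials gives mu = 5. Corank 2; j^3 = t*(s + t)^2 has shape L^2 M (L != M), so D-series; mu = 5 gives D_5.

Type D5, Milnor number mu = 5.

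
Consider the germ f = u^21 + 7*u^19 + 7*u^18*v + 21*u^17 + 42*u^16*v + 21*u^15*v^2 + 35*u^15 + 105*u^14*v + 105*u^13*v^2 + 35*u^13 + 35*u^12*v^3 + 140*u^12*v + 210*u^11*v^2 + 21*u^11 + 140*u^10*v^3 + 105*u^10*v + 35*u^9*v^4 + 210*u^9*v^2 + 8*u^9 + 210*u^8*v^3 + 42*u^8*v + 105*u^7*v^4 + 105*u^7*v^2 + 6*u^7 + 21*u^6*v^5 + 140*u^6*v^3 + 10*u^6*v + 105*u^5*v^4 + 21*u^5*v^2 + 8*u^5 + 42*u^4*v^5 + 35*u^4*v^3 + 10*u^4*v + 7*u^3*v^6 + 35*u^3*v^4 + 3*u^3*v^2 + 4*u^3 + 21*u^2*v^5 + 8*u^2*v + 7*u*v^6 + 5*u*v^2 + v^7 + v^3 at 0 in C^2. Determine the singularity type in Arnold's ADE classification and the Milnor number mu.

The Hessian of f at 0 has rank 0. Corank 2; j^3 = (u + v)*(2*u + v)^2 has shape L^2 M (L != M), so D-series; mu = 8 gives D_8.

Type D_{8}, Milnor number mu = 8.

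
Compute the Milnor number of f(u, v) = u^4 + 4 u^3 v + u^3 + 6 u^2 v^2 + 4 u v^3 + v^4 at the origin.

6

The Hessian of f at 0 has rank 0. Corank 2; j^3 = u^3 is a perfect cube, so E-series; the 4-jet and mu = 6 give E_6.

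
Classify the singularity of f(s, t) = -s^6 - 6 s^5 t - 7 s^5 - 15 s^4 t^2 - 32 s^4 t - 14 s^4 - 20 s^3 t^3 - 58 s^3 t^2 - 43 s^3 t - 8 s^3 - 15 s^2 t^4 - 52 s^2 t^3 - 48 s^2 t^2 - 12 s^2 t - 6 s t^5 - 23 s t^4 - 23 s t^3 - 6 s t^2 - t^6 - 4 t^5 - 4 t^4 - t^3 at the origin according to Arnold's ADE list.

E7

The Hessian of f at 0 is [[0, 0], [0, 0]] with rank 0, so corank 2. A Groebner basis of the Jacobian ideal J(f) in C{s,t} is {-768*s^2/17 - 768*s*t/17 + t^4 - 8*t^3/17 - 192*t^2/17, s^3 + 36*s^2/17 + 36*s*t/17 + 5*t^3/34 + 9*t^2/17, s^2*t - 56*s^2/17 - 56*s*t/17 - 29*t^3/102 - 14*t^2/17, 64*s^2/17 + s*t^2 + 64*s*t/17 + 55*t^3/102 + 16*t^2/17}; counting standard monomials gives mu = 7. Corank 2; j^3 = -(2*s + t)^3 is a perfect cube, so E-series; the 4-jet and mu = 7 give E_7.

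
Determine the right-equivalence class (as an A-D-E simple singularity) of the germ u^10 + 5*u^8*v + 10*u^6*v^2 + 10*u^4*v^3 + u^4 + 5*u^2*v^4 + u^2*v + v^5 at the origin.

The Hessian of f at 0 has rank 0. Corank 2; j^3 = u^2*v has shape L^2 M (L != M), so D-series; mu = 6 gives D_6.

D_{6}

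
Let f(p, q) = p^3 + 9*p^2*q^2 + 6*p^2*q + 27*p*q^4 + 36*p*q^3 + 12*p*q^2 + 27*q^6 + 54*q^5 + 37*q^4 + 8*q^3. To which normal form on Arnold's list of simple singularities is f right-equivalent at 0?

The Hessian of f at 0 has rank 0. Corank 2; j^3 = (p + 2*q)^3 is a perfect cube, so E-series; the 4-jet and mu = 6 give E_6.

E_{6}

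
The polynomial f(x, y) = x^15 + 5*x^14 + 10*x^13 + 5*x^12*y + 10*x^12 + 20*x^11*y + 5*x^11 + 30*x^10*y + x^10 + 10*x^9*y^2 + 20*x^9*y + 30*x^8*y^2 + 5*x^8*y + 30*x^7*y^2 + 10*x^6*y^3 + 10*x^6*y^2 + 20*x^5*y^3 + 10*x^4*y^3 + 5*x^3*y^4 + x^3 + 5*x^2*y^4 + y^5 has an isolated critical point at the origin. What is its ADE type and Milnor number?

The Hessian of f at 0 is [[0, 0], [0, 0]] with rank 0, so corank 2. A Groebner basis of the Jacobian ideal J(f) in C{x,y} is {y^4, x^2}; counting standard monomials gives mu = 8. Corank 2; j^3 = x^3 is a perfect cube, so E-series; the 5-jet and mu = 8 give E_8.

Type E_8, Milnor number mu = 8.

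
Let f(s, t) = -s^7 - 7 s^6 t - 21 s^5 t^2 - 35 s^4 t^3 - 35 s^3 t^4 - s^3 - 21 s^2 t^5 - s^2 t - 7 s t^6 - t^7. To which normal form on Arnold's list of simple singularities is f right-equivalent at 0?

D8

The Hessian of f at 0 is [[0, 0], [0, 0]] with rank 0, so corank 2. A Groebner basis of the Jacobian ideal J(f) in C{s,t} is {-s*t/7 + t^6, s*t^2, s^2 + s*t}; counting standard monomials gives mu = 8. Corank 2; j^3 = -s^2*(s + t) has shape L^2 M (L != M), so D-series; mu = 8 gives D_8.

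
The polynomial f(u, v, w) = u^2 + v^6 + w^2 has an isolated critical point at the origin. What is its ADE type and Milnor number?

Type A5, Milnor number mu = 5.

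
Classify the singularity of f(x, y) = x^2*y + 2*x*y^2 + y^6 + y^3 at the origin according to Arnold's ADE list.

D_{7}

The Hessian of f at 0 is [[0, 0], [0, 0]] with rank 0, so corank 2. A Groebner basis of the Jacobian ideal J(f) in C{x,y} is {x^2/6 + y^5 - y^2/6, x^3 + y^3, x*y + y^2}; counting standard monomials gives mu = 7. Corank 2; j^3 = y*(x + y)^2 has shape L^2 M (L != M), so D-series; mu = 7 gives D_7.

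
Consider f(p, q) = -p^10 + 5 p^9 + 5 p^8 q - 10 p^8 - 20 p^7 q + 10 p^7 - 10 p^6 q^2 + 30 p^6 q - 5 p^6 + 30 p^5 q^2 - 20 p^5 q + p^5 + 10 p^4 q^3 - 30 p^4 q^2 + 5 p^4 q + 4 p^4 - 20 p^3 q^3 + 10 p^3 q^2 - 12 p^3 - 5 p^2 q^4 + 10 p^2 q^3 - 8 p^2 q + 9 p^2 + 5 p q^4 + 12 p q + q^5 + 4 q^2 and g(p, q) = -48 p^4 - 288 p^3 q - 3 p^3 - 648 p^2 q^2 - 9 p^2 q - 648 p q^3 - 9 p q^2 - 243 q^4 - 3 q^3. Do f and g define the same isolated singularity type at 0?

The Hessian of f at 0 has rank 1. Corank 1: A-series; mu = 4 gives A_4. The Hessian of g at 0 has rank 0. Corank 2; j^3 = -3*(p + q)^3 is a perfect cube, so E-series; the 4-jet and mu = 6 give E_6. f is A_4 but g is E_6, hence not right-equivalent.

No.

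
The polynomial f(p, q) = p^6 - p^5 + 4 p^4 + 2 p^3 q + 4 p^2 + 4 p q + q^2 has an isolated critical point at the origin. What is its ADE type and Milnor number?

The Hessian of f at 0 has rank 1. Corank 1: A-series; mu = 4 gives A_4.

Type A4, Milnor number mu = 4.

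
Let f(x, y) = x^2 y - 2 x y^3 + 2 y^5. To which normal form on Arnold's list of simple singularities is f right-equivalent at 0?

D_{6}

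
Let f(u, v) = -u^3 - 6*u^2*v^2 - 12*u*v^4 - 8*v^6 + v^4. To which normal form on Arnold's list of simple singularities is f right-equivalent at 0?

E_{6}

The Hessian of f at 0 is [[0, 0], [0, 0]] with rank 0, so corank 2. A Groebner basis of the Jacobian ideal J(f) in C{u,v} is {u^3, u^2*v, u^2/4 + u*v^2, v^3}; counting standard monomials gives mu = 6. Corank 2; j^3 = -u^3 is a perfect cube, so E-series; the 4-jet and mu = 6 give E_6.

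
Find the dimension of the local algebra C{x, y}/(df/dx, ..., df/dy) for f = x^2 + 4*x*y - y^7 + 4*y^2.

6

The Hessian of f at 0 has rank 1. Corank 1: A-series; mu = 6 gives A_6.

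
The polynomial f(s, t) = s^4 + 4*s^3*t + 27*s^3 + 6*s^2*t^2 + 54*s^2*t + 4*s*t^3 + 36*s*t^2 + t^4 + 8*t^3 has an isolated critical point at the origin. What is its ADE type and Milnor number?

Type E6, Milnor number mu = 6.

The Hessian of f at 0 is [[0, 0], [0, 0]] with rank 0, so corank 2. A Groebner basis of the Jacobian ideal J(f) in C{s,t} is {t^4, s*t^2 + 7*t^3/9, s^2 + 4*s*t/3 + 4*t^2/9}; counting standard monomials gives mu = 6. Corank 2; j^3 = (3*s + 2*t)^3 is a perfect cube, so E-series; the 4-jet and mu = 6 give E_6.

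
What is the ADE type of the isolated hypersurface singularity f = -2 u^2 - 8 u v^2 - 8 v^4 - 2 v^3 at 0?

The Hessian of f at 0 has rank 1. Corank 1: A-series; mu = 2 gives A_2.

A_2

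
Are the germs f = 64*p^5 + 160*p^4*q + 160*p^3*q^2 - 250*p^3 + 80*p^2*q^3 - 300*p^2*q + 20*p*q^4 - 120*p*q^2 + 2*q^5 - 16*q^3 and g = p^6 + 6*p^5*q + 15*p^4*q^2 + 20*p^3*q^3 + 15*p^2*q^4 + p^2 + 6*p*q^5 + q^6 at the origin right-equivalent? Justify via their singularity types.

The Hessian of f at 0 is [[0, 0], [0, 0]] with rank 0, so corank 2. A Groebner basis of the Jacobian ideal J(f) in C{p,q} is {q^5, p*q^3 + 17*q^4/40, p^2 + 4*p*q/5 + 4*q^2/25}; counting standard monomials gives mu = 8. Corank 2; j^3 = -2*(5*p + 2*q)^3 is a perfect cube, so E-series; the 5-jet and mu = 8 give E_8. The Hessian of g at 0 is [[2, 0], [0, 0]] with rank 1, so corank 1. A Groebner basis of the Jacobian ideal J(g) in C{p,q} is {q^5, p}; counting standard monomials gives mu = 5. Corank 1: A-series; mu = 5 gives A_5. f is E_8 but g is A_5, hence not right-equivalent.

No.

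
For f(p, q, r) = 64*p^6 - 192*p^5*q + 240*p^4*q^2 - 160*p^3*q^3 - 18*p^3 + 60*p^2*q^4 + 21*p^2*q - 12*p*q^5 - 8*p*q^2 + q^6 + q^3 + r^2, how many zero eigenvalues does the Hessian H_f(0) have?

Hessian at 0 has rank 1.

2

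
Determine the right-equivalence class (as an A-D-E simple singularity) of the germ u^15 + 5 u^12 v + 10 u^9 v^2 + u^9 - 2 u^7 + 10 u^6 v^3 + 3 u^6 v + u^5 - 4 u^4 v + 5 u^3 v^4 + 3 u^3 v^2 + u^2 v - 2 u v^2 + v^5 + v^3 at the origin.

D_6

The Hessian of f at 0 has rank 0. Corank 2; j^3 = v*(u - v)^2 has shape L^2 M (L != M), so D-series; mu = 6 gives D_6.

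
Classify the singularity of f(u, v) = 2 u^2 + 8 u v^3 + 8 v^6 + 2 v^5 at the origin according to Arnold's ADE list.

A4

The Hessian of f at 0 has rank 1. Corank 1: A-series; mu = 4 gives A_4.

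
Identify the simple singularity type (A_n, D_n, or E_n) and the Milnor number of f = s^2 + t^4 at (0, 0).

The Hessian of f at 0 is [[2, 0], [0, 0]] with rank 1, so corank 1. A Groebner basis of the Jacobian ideal J(f) in C{s,t} is {t^3, s}; counting standard monomials gives mu = 3. Corank 1: A-series; mu = 3 gives A_3.

Type A3, Milnor number mu = 3.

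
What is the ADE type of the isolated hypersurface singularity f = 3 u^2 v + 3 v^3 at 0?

The Hessian of f at 0 has rank 0. Corank 2; j^3 = 3*v*(u^2 + v^2) splits into three distinct lines over C (the quadratic factor has nonzero discriminant), so D_4.

D_4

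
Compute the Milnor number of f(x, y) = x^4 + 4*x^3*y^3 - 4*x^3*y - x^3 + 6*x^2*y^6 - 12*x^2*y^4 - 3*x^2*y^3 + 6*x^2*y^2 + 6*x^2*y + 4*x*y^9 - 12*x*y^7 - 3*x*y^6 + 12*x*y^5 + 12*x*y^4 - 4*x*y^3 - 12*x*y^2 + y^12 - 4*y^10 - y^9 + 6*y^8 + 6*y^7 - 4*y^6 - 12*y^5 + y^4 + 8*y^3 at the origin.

The Hessian of f at 0 has rank 0. Corank 2; j^3 = -(x - 2*y)^3 is a perfect cube, so E-series; the 4-jet and mu = 6 give E_6.

6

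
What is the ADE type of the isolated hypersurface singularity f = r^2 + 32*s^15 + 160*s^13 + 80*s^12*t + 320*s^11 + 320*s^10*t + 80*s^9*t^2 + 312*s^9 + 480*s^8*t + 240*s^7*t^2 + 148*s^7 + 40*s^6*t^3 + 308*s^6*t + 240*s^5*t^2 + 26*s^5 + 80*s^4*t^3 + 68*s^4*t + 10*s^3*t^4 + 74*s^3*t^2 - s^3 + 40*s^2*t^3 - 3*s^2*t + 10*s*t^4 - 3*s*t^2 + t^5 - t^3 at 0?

E_{8}

The Hessian of f at 0 has rank 1. Corank 2; j^3 = -(s + t)^3 is a perfect cube, so E-series; the 5-jet and mu = 8 give E_8.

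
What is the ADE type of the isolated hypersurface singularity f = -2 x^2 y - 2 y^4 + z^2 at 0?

D5

The Hessian of f at 0 has rank 1. Corank 2; j^3 = -2*x^2*y has shape L^2 M (L != M), so D-series; mu = 5 gives D_5.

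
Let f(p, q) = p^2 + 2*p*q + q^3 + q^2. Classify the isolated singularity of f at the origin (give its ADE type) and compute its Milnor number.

The Hessian of f at 0 has rank 1. Corank 1: A-series; mu = 2 gives A_2.

Type A_{2}, Milnor number mu = 2.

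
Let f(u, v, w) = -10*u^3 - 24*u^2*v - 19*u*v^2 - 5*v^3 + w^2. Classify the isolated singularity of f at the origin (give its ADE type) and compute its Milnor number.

The Hessian of f at 0 has rank 1. Corank 2; j^3 = -(u + v)*(10*u^2 + 14*u*v + 5*v^2) splits into three distinct lines over C (the quadratic factor has nonzero discriminant), so D_4.

Type D4, Milnor number mu = 4.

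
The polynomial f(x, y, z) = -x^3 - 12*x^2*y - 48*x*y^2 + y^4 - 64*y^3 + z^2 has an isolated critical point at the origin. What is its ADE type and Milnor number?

Type E_{6}, Milnor number mu = 6.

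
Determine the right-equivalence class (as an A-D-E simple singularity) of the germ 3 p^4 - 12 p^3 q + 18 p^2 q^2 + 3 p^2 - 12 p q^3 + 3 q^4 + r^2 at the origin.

The Hessian of f at 0 is [[6, 0, 0], [0, 0, 0], [0, 0, 2]] with rank 2, so corank 1. A Groebner basis of the Jacobian ideal J(f) in C{p,q,r} is {q^3, p, r}; counting standard monomials gives mu = 3. Corank 1: A-series; mu = 3 gives A_3.

A_{3}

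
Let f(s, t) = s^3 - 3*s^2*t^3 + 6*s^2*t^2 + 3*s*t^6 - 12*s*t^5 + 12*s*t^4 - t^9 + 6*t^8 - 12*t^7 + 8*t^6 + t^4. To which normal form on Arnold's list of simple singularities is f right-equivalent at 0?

E_6

The Hessian of f at 0 is [[0, 0], [0, 0]] with rank 0, so corank 2. A Groebner basis of the Jacobian ideal J(f) in C{s,t} is {s^3, s^2*t, s^2/4 + s*t^2, t^3}; counting standard monomials gives mu = 6. Corank 2; j^3 = s^3 is a perfect cube, so E-series; the 4-jet and mu = 6 give E_6.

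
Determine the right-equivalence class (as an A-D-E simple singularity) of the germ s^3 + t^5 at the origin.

E_{8}

The Hessian of f at 0 has rank 0. Corank 2; j^3 = s^3 is a perfect cube, so E-series; the 5-jet and mu = 8 give E_8.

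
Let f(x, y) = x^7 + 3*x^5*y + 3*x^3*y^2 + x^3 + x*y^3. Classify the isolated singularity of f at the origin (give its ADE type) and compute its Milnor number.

The Hessian of f at 0 has rank 0. Corank 2; j^3 = x^3 is a perfect cube, so E-series; the 4-jet and mu = 7 give E_7.

Type E7, Milnor number mu = 7.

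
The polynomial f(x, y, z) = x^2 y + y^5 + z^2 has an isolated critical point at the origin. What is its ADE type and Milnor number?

The Hessian of f at 0 has rank 1. Corank 2; j^3 = x^2*y has shape L^2 M (L != M), so D-series; mu = 6 gives D_6.

Type D6, Milnor number mu = 6.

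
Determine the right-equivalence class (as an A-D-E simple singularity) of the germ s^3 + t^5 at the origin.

The Hessian of f at 0 is [[0, 0], [0, 0]] with rank 0, so corank 2. A Groebner basis of the Jacobian ideal J(f) in C{s,t} is {t^4, s^2}; counting standard monomials gives mu = 8. Corank 2; j^3 = s^3 is a perfect cube, so E-series; the 5-jet and mu = 8 give E_8.

E_{8}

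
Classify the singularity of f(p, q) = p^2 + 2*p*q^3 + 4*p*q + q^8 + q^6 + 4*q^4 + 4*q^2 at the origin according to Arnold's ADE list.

A7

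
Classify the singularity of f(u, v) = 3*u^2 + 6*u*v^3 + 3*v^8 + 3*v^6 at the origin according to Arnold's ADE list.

A_7

The Hessian of f at 0 has rank 1. Corank 1: A-series; mu = 7 gives A_7.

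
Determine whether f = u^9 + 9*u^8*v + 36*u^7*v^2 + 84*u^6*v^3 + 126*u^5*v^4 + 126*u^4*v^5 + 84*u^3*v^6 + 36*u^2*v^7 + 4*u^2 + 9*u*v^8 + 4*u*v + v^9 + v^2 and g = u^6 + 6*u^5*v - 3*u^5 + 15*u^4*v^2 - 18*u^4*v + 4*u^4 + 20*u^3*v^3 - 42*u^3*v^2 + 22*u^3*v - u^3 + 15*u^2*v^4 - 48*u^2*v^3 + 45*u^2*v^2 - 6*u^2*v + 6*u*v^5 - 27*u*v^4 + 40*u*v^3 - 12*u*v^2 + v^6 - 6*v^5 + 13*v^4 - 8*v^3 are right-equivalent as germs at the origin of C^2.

No.

The Hessian of f at 0 has rank 1. Corank 1: A-series; mu = 8 gives A_8. The Hessian of g at 0 has rank 0. Corank 2; j^3 = -(u + 2*v)^3 is a perfect cube, so E-series; the 4-jet and mu = 6 give E_6. f is A_8 but g is E_6, hence not right-equivalent.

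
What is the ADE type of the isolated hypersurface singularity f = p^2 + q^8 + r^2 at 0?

The Hessian of f at 0 has rank 2. Corank 1: A-series; mu = 7 gives A_7.

A_7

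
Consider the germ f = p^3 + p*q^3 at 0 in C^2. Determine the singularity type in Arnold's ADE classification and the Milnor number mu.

Type E_{7}, Milnor number mu = 7.

The Hessian of f at 0 is [[0, 0], [0, 0]] with rank 0, so corank 2. A Groebner basis of the Jacobian ideal J(f) in C{p,q} is {p^3, p*q^2, 3*p^2 + q^3}; counting standard monomials gives mu = 7. Corank 2; j^3 = p^3 is a perfect cube, so E-series; the 4-jet and mu = 7 give E_7.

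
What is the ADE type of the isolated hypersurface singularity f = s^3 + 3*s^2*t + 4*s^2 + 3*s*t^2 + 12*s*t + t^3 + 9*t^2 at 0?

A_{2}

The Hessian of f at 0 has rank 1. Corank 1: A-series; mu = 2 gives A_2.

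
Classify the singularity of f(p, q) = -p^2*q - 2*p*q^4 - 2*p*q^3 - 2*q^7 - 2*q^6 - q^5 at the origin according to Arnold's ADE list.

D_{8}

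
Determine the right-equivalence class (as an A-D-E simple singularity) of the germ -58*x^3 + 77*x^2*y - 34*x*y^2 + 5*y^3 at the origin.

The Hessian of f at 0 has rank 0. Corank 2; j^3 = -(2*x - y)*(29*x^2 - 24*x*y + 5*y^2) splits into three distinct lines over C (the quadratic factor has nonzero discriminant), so D_4.

D4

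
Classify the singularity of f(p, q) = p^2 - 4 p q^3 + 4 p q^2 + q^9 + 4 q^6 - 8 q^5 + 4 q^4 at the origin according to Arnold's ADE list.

A8

The Hessian of f at 0 is [[2, 0], [0, 0]] with rank 1, so corank 1. A Groebner basis of the Jacobian ideal J(f) in C{p,q} is {p^2*q^2 + 2*p^2*q + 3*p^2 + 8*p*q^2 + 2*p*q + 2*p + 4*q^2, p^3 - 6*p^2*q - 10*p^2 - 28*p*q^2 - 8*p*q - 8*p - 16*q^2, -p/2 + q^3 - q^2}; counting standard monomials gives mu = 8. Corank 1: A-series; mu = 8 gives A_8.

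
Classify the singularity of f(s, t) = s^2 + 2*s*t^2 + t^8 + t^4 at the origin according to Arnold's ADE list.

The Hessian of f at 0 is [[2, 0], [0, 0]] with rank 1, so corank 1. A Groebner basis of the Jacobian ideal J(f) in C{s,t} is {s^4, s^3*t, s + t^2}; counting standard monomials gives mu = 7. Corank 1: A-series; mu = 7 gives A_7.

A_{7}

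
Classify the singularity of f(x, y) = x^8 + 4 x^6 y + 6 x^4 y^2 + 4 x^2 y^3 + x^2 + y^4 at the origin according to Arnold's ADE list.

The Hessian of f at 0 has rank 1. Corank 1: A-series; mu = 3 gives A_3.

A_3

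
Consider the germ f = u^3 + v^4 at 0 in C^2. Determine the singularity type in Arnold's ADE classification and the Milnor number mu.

Type E6, Milnor number mu = 6.

The Hessian of f at 0 is [[0, 0], [0, 0]] with rank 0, so corank 2. A Groebner basis of the Jacobian ideal J(f) in C{u,v} is {v^3, u^2}; counting standard monomials gives mu = 6. Corank 2; j^3 = u^3 is a perfect cube, so E-series; the 4-jet and mu = 6 give E_6.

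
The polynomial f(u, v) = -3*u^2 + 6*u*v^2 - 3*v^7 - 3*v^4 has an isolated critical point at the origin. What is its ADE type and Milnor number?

Type A_{6}, Milnor number mu = 6.

The Hessian of f at 0 is [[-6, 0], [0, 0]] with rank 1, so corank 1. A Groebner basis of the Jacobian ideal J(f) in C{u,v} is {u^3, -u + v^2}; counting standard monomials gives mu = 6. Corank 1: A-series; mu = 6 gives A_6.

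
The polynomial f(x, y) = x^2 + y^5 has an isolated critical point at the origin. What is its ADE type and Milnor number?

Type A_{4}, Milnor number mu = 4.

The Hessian of f at 0 is [[2, 0], [0, 0]] with rank 1, so corank 1. A Groebner basis of the Jacobian ideal J(f) in C{x,y} is {y^4, x}; counting standard monomials gives mu = 4. Corank 1: A-series; mu = 4 gives A_4.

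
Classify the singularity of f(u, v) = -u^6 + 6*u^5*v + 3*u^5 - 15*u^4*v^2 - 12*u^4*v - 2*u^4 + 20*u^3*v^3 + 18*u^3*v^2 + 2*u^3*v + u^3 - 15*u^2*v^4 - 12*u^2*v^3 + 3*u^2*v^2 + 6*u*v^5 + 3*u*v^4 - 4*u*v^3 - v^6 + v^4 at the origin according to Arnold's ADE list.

E_{6}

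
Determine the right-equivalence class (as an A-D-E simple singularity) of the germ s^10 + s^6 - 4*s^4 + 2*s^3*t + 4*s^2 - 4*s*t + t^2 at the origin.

A_9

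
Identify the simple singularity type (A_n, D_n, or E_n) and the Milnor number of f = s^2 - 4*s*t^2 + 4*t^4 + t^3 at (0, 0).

The Hessian of f at 0 has rank 1. Corank 1: A-series; mu = 2 gives A_2.

Type A_2, Milnor number mu = 2.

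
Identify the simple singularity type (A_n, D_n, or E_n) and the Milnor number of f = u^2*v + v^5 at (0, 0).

The Hessian of f at 0 is [[0, 0], [0, 0]] with rank 0, so corank 2. A Groebner basis of the Jacobian ideal J(f) in C{u,v} is {u^2/5 + v^4, u^3, u*v}; counting standard monomials gives mu = 6. Corank 2; j^3 = u^2*v has shape L^2 M (L != M), so D-series; mu = 6 gives D_6.

Type D_{6}, Milnor number mu = 6.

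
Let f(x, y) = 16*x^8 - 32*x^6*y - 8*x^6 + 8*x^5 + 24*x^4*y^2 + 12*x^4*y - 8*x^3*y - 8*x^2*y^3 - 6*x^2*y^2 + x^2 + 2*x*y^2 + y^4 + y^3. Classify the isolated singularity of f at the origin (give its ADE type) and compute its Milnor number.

Type A2, Milnor number mu = 2.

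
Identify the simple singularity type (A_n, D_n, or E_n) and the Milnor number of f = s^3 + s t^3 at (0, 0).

Type E7, Milnor number mu = 7.

The Hessian of f at 0 has rank 0. Corank 2; j^3 = s^3 is a perfect cube, so E-series; the 4-jet and mu = 7 give E_7.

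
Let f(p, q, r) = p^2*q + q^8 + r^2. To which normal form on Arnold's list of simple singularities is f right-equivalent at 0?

D_9

The Hessian of f at 0 is [[0, 0, 0], [0, 0, 0], [0, 0, 2]] with rank 1, so corank 2. A Groebner basis of the Jacobian ideal J(f) in C{p,q,r} is {p^2/8 + q^7, p^3, p*q, r}; counting standard monomials gives mu = 9. Corank 2; j^3 = p^2*q has shape L^2 M (L != M), so D-series; mu = 9 gives D_9.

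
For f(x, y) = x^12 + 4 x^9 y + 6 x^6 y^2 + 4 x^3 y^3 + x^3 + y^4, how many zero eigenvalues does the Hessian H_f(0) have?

Hessian at 0 has rank 0.

2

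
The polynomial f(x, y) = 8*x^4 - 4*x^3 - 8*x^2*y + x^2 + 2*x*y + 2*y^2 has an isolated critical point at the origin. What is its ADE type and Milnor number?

Type A_1, Milnor number mu = 1.

The Hessian of f at 0 is [[2, 2], [2, 4]] with rank 2, so corank 0. A Groebner basis of the Jacobian ideal J(f) in C{x,y} is {x, y}; counting standard monomials gives mu = 1. Corank 0: nondegenerate Morse point, so A_1.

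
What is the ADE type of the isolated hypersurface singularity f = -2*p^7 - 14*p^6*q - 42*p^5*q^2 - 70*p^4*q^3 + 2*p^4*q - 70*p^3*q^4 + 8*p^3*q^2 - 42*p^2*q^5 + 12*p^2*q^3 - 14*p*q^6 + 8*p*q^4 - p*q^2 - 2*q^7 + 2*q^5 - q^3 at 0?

D_{8}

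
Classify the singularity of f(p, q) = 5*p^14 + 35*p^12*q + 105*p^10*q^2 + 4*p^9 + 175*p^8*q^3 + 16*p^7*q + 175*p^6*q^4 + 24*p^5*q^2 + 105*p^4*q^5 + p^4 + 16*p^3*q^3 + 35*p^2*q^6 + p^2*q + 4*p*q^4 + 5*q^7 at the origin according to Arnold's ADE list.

D8

The Hessian of f at 0 has rank 0. Corank 2; j^3 = p^2*q has shape L^2 M (L != M), so D-series; mu = 8 gives D_8.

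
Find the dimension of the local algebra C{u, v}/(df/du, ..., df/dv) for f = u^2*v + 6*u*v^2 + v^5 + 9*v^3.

The Hessian of f at 0 is [[0, 0], [0, 0]] with rank 0, so corank 2. A Groebner basis of the Jacobian ideal J(f) in C{u,v} is {u^2/5 + v^4 - 9*v^2/5, u^3 + 27*v^3, u*v + 3*v^2}; counting standard monomials gives mu = 6. Corank 2; j^3 = v*(u + 3*v)^2 has shape L^2 M (L != M), so D-series; mu = 6 gives D_6.

6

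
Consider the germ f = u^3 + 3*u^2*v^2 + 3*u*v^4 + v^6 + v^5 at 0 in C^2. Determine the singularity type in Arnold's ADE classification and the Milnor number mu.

The Hessian of f at 0 has rank 0. Corank 2; j^3 = u^3 is a perfect cube, so E-series; the 5-jet and mu = 8 give E_8.

Type E_8, Milnor number mu = 8.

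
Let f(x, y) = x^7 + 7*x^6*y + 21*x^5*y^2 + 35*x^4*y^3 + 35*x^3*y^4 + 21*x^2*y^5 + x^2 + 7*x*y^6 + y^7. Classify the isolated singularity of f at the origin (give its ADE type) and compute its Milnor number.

Type A_{6}, Milnor number mu = 6.

The Hessian of f at 0 is [[2, 0], [0, 0]] with rank 1, so corank 1. A Groebner basis of the Jacobian ideal J(f) in C{x,y} is {y^6, x}; counting standard monomials gives mu = 6. Corank 1: A-series; mu = 6 gives A_6.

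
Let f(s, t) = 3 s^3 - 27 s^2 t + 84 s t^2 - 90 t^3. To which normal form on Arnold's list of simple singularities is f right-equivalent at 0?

The Hessian of f at 0 has rank 0. Corank 2; j^3 = 3*(s - 3*t)*(s^2 - 6*s*t + 10*t^2) splits into three distinct lines over C (the quadratic factor has nonzero discriminant), so D_4.

D4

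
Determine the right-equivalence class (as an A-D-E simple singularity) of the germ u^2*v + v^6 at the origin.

D_{7}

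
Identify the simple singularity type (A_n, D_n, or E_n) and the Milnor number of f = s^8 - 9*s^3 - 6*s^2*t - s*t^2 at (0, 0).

Type D9, Milnor number mu = 9.

The Hessian of f at 0 is [[0, 0], [0, 0]] with rank 0, so corank 2. A Groebner basis of the Jacobian ideal J(f) in C{s,t} is {6561*s*t/8 + t^7 + 2187*t^2/8, s*t^2 + t^3/3, s^2 + s*t/3}; counting standard monomials gives mu = 9. Corank 2; j^3 = -s*(3*s + t)^2 has shape L^2 M (L != M), so D-series; mu = 9 gives D_9.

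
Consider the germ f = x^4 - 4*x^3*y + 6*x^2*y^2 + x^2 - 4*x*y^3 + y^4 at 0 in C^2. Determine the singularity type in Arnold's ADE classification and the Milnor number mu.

Type A_3, Milnor number mu = 3.

The Hessian of f at 0 has rank 1. Corank 1: A-series; mu = 3 gives A_3.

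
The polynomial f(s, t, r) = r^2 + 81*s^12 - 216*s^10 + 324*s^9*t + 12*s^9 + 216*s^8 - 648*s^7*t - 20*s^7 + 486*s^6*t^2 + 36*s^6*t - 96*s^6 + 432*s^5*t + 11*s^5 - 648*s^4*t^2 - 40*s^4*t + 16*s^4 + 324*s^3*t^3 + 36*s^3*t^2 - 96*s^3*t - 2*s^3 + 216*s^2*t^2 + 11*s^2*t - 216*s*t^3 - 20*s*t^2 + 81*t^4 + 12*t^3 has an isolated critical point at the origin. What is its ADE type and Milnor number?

Type D_5, Milnor number mu = 5.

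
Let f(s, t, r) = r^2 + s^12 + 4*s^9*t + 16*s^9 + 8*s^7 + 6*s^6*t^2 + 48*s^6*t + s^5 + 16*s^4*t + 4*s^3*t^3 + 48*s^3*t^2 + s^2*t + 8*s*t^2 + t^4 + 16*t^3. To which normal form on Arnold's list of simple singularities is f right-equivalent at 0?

The Hessian of f at 0 is [[0, 0, 0], [0, 0, 0], [0, 0, 2]] with rank 1, so corank 2. A Groebner basis of the Jacobian ideal J(f) in C{s,t,r} is {s^3 - 16*s^2 + 256*t^2, s^2/4 + t^3 - 4*t^2, s*t + 4*t^2, r}; counting standard monomials gives mu = 5. Corank 2; j^3 = t*(s + 4*t)^2 has shape L^2 M (L != M), so D-series; mu = 5 gives D_5.

D5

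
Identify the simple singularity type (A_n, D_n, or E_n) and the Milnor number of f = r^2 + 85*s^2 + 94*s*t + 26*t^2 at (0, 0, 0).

The Hessian of f at 0 is [[170, 94, 0], [94, 52, 0], [0, 0, 2]] with rank 3, so corank 0. A Groebner basis of the Jacobian ideal J(f) in C{s,t,r} is {s, t, r}; counting standard monomials gives mu = 1. Corank 0: nondegenerate Morse point, so A_1.

Type A_{1}, Milnor number mu = 1.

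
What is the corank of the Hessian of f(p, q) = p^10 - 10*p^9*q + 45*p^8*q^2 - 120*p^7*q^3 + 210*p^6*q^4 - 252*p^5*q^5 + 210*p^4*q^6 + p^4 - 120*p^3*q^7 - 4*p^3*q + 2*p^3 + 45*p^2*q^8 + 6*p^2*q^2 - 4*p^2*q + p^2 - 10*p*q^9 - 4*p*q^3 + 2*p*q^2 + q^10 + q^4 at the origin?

1

Hessian at 0 has rank 1.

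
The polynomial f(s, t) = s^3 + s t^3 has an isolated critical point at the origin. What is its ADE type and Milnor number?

Type E_{7}, Milnor number mu = 7.

The Hessian of f at 0 is [[0, 0], [0, 0]] with rank 0, so corank 2. A Groebner basis of the Jacobian ideal J(f) in C{s,t} is {s^3, s*t^2, 3*s^2 + t^3}; counting standard monomials gives mu = 7. Corank 2; j^3 = s^3 is a perfect cube, so E-series; the 4-jet and mu = 7 give E_7.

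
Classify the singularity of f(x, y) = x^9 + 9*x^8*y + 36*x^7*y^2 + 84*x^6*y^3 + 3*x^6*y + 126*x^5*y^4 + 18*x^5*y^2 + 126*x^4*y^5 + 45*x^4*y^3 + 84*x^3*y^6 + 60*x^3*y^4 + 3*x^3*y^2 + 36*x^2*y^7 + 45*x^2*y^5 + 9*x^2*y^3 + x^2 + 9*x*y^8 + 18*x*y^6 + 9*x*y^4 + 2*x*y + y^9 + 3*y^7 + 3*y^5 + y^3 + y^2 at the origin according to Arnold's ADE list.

The Hessian of f at 0 is [[2, 2], [2, 2]] with rank 1, so corank 1. A Groebner basis of the Jacobian ideal J(f) in C{x,y} is {y^2, x + y}; counting standard monomials gives mu = 2. Corank 1: A-series; mu = 2 gives A_2.

A2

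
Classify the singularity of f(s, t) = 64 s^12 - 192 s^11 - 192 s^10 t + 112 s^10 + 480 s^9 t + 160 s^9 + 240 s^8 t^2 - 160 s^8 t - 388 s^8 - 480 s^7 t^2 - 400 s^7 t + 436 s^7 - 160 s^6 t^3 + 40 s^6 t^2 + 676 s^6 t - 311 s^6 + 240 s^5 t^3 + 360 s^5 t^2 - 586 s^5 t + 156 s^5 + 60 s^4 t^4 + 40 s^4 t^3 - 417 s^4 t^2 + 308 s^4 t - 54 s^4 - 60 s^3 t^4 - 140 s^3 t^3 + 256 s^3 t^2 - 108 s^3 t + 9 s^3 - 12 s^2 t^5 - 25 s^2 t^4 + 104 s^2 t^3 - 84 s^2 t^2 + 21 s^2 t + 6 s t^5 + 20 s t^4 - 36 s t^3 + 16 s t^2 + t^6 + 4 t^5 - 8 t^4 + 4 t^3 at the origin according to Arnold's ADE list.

The Hessian of f at 0 has rank 0. Corank 2; j^3 = (s + t)*(3*s + 2*t)^2 has shape L^2 M (L != M), so D-series; mu = 7 gives D_7.

D_{7}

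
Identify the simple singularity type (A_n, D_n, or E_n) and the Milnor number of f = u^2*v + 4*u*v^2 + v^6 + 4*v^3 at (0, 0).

Type D_{7}, Milnor number mu = 7.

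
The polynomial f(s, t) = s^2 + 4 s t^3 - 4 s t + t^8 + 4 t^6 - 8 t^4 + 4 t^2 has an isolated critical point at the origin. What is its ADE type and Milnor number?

Type A_7, Milnor number mu = 7.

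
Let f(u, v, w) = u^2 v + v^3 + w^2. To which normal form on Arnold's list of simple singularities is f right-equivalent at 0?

D_4

The Hessian of f at 0 is [[0, 0, 0], [0, 0, 0], [0, 0, 2]] with rank 1, so corank 2. A Groebner basis of the Jacobian ideal J(f) in C{u,v,w} is {v^3, u^2 + 3*v^2, u*v, w}; counting standard monomials gives mu = 4. Corank 2; j^3 = v*(u^2 + v^2) splits into three distinct lines over C (the quadratic factor has nonzero discriminant), so D_4.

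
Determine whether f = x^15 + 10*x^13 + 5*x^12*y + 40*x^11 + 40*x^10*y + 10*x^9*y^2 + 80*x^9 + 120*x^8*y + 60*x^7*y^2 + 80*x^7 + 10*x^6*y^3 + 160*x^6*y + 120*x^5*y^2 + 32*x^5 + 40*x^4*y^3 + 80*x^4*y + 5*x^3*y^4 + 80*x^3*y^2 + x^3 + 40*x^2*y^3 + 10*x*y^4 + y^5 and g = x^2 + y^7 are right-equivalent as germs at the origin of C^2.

No.

The Hessian of f at 0 has rank 0. Corank 2; j^3 = x^3 is a perfect cube, so E-series; the 5-jet and mu = 8 give E_8. The Hessian of g at 0 has rank 1. Corank 1: A-series; mu = 6 gives A_6. f is E_8 but g is A_6, hence not right-equivalent.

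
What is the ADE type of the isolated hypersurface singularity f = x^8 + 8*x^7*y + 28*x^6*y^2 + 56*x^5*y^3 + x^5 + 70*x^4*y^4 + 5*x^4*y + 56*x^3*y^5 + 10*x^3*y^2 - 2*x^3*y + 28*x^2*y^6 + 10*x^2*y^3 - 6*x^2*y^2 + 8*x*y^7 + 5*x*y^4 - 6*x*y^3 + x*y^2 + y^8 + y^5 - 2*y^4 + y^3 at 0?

The Hessian of f at 0 has rank 0. Corank 2; j^3 = y^2*(x + y) has shape L^2 M (L != M), so D-series; mu = 9 gives D_9.

D9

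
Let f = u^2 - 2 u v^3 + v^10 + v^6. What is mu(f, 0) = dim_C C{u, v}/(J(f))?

9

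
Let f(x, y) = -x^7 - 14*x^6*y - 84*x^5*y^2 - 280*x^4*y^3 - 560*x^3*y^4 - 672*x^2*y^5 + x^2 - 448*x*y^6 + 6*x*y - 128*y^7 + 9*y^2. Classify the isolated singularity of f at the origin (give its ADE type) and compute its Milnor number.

The Hessian of f at 0 has rank 1. Corank 1: A-series; mu = 6 gives A_6.

Type A_{6}, Milnor number mu = 6.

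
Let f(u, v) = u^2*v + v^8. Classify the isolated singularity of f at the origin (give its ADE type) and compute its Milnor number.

Type D_{9}, Milnor number mu = 9.

The Hessian of f at 0 has rank 0. Corank 2; j^3 = u^2*v has shape L^2 M (L != M), so D-series; mu = 9 gives D_9.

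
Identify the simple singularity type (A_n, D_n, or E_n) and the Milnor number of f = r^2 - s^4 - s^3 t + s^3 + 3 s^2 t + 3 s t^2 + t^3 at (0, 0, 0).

The Hessian of f at 0 is [[0, 0, 0], [0, 0, 0], [0, 0, 2]] with rank 1, so corank 2. A Groebner basis of the Jacobian ideal J(f) in C{s,t,r} is {3*s^2 + 6*s*t + t^4 + t^3 + 3*t^2, s^3 - 3*s^2 - 6*s*t - 3*t^2, s^2*t + 3*s^2 + 6*s*t + 3*t^2, -2*s^2 + s*t^2 - 4*s*t + t^3/3 - 2*t^2, r}; counting standard monomials gives mu = 7. Corank 2; j^3 = (s + t)^3 is a perfect cube, so E-series; the 4-jet and mu = 7 give E_7.

Type E7, Milnor number mu = 7.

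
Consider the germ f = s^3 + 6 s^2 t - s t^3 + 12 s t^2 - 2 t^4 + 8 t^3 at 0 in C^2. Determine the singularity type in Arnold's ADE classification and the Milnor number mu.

The Hessian of f at 0 is [[0, 0], [0, 0]] with rank 0, so corank 2. A Groebner basis of the Jacobian ideal J(f) in C{s,t} is {s^3 + 6*s^2*t - 48*s^2 - 192*s*t - 192*t^2, 6*s^2 + s*t^2 + 24*s*t + 24*t^2, -3*s^2 - 12*s*t + t^3 - 12*t^2}; counting standard monomials gives mu = 7. Corank 2; j^3 = (s + 2*t)^3 is a perfect cube, so E-series; the 4-jet and mu = 7 give E_7.

Type E7, Milnor number mu = 7.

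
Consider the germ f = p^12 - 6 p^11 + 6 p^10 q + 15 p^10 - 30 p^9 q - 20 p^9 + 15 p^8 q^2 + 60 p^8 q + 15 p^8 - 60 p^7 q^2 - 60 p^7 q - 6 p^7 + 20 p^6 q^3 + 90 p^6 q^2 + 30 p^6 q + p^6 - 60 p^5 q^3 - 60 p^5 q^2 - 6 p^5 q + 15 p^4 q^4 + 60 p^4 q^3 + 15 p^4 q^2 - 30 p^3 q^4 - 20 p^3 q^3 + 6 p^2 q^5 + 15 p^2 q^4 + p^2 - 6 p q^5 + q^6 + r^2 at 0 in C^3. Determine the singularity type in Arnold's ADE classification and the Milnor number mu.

Type A_5, Milnor number mu = 5.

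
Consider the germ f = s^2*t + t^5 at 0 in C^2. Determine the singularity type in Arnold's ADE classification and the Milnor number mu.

Type D6, Milnor number mu = 6.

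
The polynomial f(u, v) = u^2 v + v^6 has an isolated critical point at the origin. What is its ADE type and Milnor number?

Type D7, Milnor number mu = 7.

The Hessian of f at 0 has rank 0. Corank 2; j^3 = u^2*v has shape L^2 M (L != M), so D-series; mu = 7 gives D_7.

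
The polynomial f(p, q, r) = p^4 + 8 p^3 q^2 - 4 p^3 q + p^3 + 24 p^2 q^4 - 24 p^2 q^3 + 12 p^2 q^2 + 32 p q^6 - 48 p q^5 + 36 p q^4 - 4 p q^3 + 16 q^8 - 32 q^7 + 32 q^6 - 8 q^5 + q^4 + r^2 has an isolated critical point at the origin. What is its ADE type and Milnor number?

Type E_6, Milnor number mu = 6.

The Hessian of f at 0 is [[0, 0, 0], [0, 0, 0], [0, 0, 2]] with rank 1, so corank 2. A Groebner basis of the Jacobian ideal J(f) in C{p,q,r} is {p^3, p^2*q, p^2/4 + p*q^2, 3*p^2/4 + q^3, r}; counting standard monomials gives mu = 6. Corank 2; j^3 = p^3 is a perfect cube, so E-series; the 4-jet and mu = 6 give E_6.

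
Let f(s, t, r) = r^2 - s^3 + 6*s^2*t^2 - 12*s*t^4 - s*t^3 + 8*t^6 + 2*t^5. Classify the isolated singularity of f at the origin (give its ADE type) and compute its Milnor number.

Type E_{7}, Milnor number mu = 7.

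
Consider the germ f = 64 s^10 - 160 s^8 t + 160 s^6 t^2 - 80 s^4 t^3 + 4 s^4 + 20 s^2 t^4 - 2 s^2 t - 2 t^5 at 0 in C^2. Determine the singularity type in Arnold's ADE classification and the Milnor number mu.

Type D6, Milnor number mu = 6.

The Hessian of f at 0 has rank 0. Corank 2; j^3 = -2*s^2*t has shape L^2 M (L != M), so D-series; mu = 6 gives D_6.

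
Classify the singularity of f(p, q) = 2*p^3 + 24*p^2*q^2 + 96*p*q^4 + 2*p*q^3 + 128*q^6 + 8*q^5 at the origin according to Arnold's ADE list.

E7

The Hessian of f at 0 has rank 0. Corank 2; j^3 = 2*p^3 is a perfect cube, so E-series; the 4-jet and mu = 7 give E_7.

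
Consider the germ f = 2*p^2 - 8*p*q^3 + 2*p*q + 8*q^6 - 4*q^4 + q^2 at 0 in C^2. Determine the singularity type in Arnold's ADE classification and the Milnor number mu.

The Hessian of f at 0 has rank 2. Corank 0: nondegenerate Morse point, so A_1.

Type A_{1}, Milnor number mu = 1.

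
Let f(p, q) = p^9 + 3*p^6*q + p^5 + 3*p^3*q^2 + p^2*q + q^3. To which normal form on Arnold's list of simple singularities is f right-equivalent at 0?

D_4

The Hessian of f at 0 has rank 0. Corank 2; j^3 = q*(p^2 + q^2) splits into three distinct lines over C (the quadratic factor has nonzero discriminant), so D_4.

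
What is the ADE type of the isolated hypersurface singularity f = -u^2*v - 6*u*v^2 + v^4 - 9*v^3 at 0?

D_5

The Hessian of f at 0 is [[0, 0], [0, 0]] with rank 0, so corank 2. A Groebner basis of the Jacobian ideal J(f) in C{u,v} is {u^3 + 27*u^2/4 - 243*v^2/4, -u^2/4 + v^3 + 9*v^2/4, u*v + 3*v^2}; counting standard monomials gives mu = 5. Corank 2; j^3 = -v*(u + 3*v)^2 has shape L^2 M (L != M), so D-series; mu = 5 gives D_5.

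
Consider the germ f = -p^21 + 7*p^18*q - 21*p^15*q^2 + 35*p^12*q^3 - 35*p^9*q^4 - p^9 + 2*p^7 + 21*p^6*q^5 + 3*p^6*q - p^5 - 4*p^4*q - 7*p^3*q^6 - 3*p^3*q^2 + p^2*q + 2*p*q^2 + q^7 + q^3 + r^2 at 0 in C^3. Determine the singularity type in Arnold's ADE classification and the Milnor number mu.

The Hessian of f at 0 is [[0, 0, 0], [0, 0, 0], [0, 0, 2]] with rank 1, so corank 2. A Groebner basis of the Jacobian ideal J(f) in C{p,q,r} is {p^2/3 + p*q^3 - p*q/3 - 2*q^2/3, -p^2/2 + q^4 + q^2/2, p^3 - 3*p*q^2 - 2*q^3, p^2*q + 2*p*q^2 + q^3, r}; counting standard monomials gives mu = 8. Corank 2; j^3 = q*(p + q)^2 has shape L^2 M (L != M), so D-series; mu = 8 gives D_8.

Type D8, Milnor number mu = 8.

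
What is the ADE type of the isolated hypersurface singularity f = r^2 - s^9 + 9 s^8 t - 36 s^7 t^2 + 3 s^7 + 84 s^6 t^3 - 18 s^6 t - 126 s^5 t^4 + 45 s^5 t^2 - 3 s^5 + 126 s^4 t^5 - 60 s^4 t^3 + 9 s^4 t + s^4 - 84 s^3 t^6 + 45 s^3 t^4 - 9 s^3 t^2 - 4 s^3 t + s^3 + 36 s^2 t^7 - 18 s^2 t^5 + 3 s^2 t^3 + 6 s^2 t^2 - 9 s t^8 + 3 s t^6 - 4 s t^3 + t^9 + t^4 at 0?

E_6

The Hessian of f at 0 is [[0, 0, 0], [0, 0, 0], [0, 0, 2]] with rank 1, so corank 2. A Groebner basis of the Jacobian ideal J(f) in C{s,t,r} is {t^4, s*t^2 - t^3/3, s^2, r}; counting standard monomials gives mu = 6. Corank 2; j^3 = s^3 is a perfect cube, so E-series; the 4-jet and mu = 6 give E_6.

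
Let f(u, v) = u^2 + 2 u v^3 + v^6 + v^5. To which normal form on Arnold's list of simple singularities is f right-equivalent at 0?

The Hessian of f at 0 has rank 1. Corank 1: A-series; mu = 4 gives A_4.

A4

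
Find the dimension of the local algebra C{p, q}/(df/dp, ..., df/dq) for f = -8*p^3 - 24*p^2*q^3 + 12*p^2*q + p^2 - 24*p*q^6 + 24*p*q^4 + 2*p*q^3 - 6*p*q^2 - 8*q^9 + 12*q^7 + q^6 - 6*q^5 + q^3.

2

The Hessian of f at 0 has rank 1. Corank 1: A-series; mu = 2 gives A_2.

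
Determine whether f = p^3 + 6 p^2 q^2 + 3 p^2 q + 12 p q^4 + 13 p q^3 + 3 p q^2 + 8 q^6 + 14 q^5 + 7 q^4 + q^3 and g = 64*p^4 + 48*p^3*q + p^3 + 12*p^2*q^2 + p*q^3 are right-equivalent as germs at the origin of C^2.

The Hessian of f at 0 is [[0, 0], [0, 0]] with rank 0, so corank 2. A Groebner basis of the Jacobian ideal J(f) in C{p,q} is {-p^2/4 - p*q/2 + q^4 - q^3/12 - q^2/4, p^3 + 5*p^2/4 + 5*p*q/2 + 17*q^3/12 + 5*q^2/4, p^2*q - 11*p^2/12 - 11*p*q/6 - 47*q^3/36 - 11*q^2/12, p^2/2 + p*q^2 + p*q + 7*q^3/6 + q^2/2}; counting standard monomials gives mu = 7. Corank 2; j^3 = (p + q)^3 is a perfect cube, so E-series; the 4-jet and mu = 7 give E_7. The Hessian of g at 0 is [[0, 0], [0, 0]] with rank 0, so corank 2. A Groebner basis of the Jacobian ideal J(g) in C{p,q} is {3*p^2/16 + q^4 + q^3/16, p^3, p^2*q - p^2/16 - q^3/48, p^2/2 + p*q^2 + q^3/6}; counting standard monomials gives mu = 7. Corank 2; j^3 = p^3 is a perfect cube, so E-series; the 4-jet and mu = 7 give E_7. Both have type E_7, hence right-equivalent.

Yes.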